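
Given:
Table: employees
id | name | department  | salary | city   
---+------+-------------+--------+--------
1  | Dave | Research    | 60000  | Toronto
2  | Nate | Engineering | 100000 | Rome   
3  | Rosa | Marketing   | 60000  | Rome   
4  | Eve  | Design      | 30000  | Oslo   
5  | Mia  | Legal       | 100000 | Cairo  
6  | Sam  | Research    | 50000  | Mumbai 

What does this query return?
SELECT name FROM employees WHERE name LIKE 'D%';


LIKE 'D%' matches names starting with 'D'
Matching: 1

1 rows:
Dave


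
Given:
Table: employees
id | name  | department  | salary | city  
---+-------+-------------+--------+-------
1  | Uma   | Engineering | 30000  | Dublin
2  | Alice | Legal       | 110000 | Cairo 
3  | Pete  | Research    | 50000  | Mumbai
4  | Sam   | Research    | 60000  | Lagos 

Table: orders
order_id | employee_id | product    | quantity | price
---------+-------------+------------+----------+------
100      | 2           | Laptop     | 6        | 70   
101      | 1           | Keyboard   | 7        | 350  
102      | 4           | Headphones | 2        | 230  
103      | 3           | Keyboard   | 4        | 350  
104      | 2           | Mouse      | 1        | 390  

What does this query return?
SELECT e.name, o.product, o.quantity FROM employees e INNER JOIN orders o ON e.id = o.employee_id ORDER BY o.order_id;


Joining employees.id = orders.employee_id:
  employee Alice (id=2) -> order Laptop
  employee Uma (id=1) -> order Keyboard
  employee Sam (id=4) -> order Headphones
  employee Pete (id=3) -> order Keyboard
  employee Alice (id=2) -> order Mouse


5 rows:
Alice, Laptop, 6
Uma, Keyboard, 7
Sam, Headphones, 2
Pete, Keyboard, 4
Alice, Mouse, 1


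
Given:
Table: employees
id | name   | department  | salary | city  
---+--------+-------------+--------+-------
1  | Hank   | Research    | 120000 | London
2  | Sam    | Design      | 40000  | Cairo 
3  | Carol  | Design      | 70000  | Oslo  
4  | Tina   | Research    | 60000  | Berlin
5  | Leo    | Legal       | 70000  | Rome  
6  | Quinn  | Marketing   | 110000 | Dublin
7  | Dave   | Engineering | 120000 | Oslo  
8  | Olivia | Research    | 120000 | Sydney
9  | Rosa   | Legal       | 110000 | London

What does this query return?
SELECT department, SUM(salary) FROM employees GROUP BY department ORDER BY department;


Summing salary within each department:
  Design: 40000 + 70000 = 110000
  Engineering: 120000 = 120000
  Legal: 70000 + 110000 = 180000
  Marketing: 110000 = 110000
  Research: 120000 + 60000 + 120000 = 300000


5 groups:
Design, 110000
Engineering, 120000
Legal, 180000
Marketing, 110000
Research, 300000


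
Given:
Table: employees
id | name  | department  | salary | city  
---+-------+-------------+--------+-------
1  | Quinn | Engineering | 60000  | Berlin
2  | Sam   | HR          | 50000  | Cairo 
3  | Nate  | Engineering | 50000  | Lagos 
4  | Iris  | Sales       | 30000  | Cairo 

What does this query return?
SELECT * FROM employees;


SELECT * returns all 4 rows with all columns

4 rows:
1, Quinn, Engineering, 60000, Berlin
2, Sam, HR, 50000, Cairo
3, Nate, Engineering, 50000, Lagos
4, Iris, Sales, 30000, Cairo


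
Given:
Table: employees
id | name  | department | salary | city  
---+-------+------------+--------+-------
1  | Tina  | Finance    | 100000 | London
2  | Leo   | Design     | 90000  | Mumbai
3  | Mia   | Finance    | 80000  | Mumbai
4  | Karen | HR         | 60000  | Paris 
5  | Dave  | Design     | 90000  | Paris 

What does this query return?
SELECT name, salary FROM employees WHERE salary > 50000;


Filtering: salary > 50000
Matching: 5 rows

5 rows:
Tina, 100000
Leo, 90000
Mia, 80000
Karen, 60000
Dave, 90000


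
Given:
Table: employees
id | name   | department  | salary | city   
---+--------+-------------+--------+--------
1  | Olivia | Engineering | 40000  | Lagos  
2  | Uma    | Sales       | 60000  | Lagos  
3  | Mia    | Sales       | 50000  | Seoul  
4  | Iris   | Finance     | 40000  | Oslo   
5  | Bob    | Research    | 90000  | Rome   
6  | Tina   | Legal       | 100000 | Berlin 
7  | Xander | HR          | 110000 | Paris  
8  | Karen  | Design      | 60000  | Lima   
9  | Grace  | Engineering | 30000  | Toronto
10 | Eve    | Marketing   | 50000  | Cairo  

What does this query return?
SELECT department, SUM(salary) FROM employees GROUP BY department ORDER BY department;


Summing salary within each department:
  Design: 60000 = 60000
  Engineering: 40000 + 30000 = 70000
  Finance: 40000 = 40000
  HR: 110000 = 110000
  Legal: 100000 = 100000
  Marketing: 50000 = 50000
  Research: 90000 = 90000
  Sales: 60000 + 50000 = 110000


8 groups:
Design, 60000
Engineering, 70000
Finance, 40000
HR, 110000
Legal, 100000
Marketing, 50000
Research, 90000
Sales, 110000


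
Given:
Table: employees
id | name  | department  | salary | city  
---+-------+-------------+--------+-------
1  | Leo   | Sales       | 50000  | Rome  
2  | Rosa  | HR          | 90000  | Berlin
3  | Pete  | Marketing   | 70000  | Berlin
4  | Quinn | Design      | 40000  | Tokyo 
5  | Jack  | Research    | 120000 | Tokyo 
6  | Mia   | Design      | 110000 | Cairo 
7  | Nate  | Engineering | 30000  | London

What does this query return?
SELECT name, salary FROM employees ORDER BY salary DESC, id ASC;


Sorting by salary DESC, then id ASC for ties

7 rows:
Jack, 120000
Mia, 110000
Rosa, 90000
Pete, 70000
Leo, 50000
Quinn, 40000
Nate, 30000


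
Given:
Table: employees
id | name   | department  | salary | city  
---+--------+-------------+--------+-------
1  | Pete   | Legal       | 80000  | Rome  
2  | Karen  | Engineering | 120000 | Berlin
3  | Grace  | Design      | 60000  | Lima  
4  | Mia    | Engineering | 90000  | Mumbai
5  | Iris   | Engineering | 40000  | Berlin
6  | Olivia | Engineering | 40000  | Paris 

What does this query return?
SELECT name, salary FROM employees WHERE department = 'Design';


Filtering: department = 'Design'
Matching rows: 1

1 rows:
Grace, 60000


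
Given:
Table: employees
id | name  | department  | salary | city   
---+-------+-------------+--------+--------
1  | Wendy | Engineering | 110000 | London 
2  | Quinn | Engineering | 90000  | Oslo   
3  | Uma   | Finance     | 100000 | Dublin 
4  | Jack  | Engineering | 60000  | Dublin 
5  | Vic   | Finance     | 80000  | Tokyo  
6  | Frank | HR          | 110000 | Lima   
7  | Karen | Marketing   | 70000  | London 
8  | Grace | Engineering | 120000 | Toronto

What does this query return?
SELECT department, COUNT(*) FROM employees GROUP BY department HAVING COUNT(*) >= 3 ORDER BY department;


Groups with count >= 3:
  Engineering: 4 -> PASS
  Finance: 2 -> filtered out
  HR: 1 -> filtered out
  Marketing: 1 -> filtered out


1 groups:
Engineering, 4


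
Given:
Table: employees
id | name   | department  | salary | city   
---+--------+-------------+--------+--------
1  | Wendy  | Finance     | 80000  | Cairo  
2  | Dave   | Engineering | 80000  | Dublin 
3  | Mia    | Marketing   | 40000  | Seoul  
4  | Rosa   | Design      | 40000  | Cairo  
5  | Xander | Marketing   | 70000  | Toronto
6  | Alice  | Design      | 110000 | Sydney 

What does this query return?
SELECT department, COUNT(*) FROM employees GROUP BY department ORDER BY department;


Assigning each row to its department group:
  Wendy -> Finance
  Dave -> Engineering
  Mia -> Marketing
  Rosa -> Design
  Xander -> Marketing
  Alice -> Design


4 groups:
Design, 2
Engineering, 1
Finance, 1
Marketing, 2


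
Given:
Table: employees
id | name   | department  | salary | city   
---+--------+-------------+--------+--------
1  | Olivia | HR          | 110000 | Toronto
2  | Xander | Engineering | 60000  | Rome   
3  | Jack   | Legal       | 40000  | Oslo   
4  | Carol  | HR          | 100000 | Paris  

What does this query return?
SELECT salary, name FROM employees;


Projecting columns: salary, name

4 rows:
110000, Olivia
60000, Xander
40000, Jack
100000, Carol


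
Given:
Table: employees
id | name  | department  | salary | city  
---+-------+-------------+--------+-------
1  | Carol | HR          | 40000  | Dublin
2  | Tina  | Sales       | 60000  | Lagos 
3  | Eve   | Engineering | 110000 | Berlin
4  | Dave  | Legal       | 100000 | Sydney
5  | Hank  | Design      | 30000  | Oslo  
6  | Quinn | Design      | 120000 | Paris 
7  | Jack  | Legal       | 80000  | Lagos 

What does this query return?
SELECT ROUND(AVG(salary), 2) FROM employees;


SUM(salary) = 540000
COUNT = 7
ROUND(AVG, 2) = ROUND(540000 / 7, 2) = 77142.86

77142.86


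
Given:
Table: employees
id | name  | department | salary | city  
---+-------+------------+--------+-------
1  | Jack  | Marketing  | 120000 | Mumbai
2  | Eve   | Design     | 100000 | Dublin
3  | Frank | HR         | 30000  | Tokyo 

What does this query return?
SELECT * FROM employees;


SELECT * returns all 3 rows with all columns

3 rows:
1, Jack, Marketing, 120000, Mumbai
2, Eve, Design, 100000, Dublin
3, Frank, HR, 30000, Tokyo


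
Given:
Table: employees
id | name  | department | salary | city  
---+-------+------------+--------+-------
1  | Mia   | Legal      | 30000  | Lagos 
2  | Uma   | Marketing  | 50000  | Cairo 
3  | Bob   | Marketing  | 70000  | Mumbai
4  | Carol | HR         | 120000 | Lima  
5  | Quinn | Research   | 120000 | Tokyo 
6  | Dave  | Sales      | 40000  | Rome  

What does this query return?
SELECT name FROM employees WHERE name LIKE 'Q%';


LIKE 'Q%' matches names starting with 'Q'
Matching: 1

1 rows:
Quinn


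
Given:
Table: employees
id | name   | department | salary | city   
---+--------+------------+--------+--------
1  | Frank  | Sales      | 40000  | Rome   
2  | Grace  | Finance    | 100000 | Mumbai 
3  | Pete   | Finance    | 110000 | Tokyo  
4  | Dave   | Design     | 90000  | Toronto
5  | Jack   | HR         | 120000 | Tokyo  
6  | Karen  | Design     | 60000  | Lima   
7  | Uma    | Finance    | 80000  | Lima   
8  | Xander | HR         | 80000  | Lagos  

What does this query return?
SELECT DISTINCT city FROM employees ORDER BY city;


All 'city' values (row order): Rome, Mumbai, Tokyo, Toronto, Tokyo, Lima, Lima, Lagos
Removing duplicates leaves 6 unique value(s).

6 values:
Lagos
Lima
Mumbai
Rome
Tokyo
Toronto


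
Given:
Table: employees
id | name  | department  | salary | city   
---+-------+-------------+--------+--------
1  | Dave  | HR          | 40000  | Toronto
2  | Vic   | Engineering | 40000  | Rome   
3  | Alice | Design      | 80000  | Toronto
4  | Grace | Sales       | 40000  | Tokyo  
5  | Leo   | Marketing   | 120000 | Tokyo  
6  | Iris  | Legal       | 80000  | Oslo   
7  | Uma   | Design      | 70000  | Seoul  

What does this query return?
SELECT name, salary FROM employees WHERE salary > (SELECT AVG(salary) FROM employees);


Subquery: AVG(salary) = 67142.86
Filtering: salary > 67142.86
  Alice (80000) -> MATCH
  Leo (120000) -> MATCH
  Iris (80000) -> MATCH
  Uma (70000) -> MATCH


4 rows:
Alice, 80000
Leo, 120000
Iris, 80000
Uma, 70000


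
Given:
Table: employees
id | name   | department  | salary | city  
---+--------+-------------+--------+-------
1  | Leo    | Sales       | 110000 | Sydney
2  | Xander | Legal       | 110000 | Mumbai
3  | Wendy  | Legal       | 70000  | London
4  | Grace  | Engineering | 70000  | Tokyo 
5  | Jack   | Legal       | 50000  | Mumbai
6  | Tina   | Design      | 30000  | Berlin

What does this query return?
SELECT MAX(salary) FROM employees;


Salaries: 110000, 110000, 70000, 70000, 50000, 30000
MAX = 110000

110000


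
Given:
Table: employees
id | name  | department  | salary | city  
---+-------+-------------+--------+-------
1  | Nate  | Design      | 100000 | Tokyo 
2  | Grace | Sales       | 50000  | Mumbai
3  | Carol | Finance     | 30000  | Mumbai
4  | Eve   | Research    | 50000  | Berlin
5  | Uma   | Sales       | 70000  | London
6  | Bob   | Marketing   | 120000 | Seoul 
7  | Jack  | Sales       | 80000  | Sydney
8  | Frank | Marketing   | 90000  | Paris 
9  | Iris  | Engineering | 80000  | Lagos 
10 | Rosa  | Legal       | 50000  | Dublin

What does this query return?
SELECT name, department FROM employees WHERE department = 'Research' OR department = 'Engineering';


Filtering: department = 'Research' OR 'Engineering'
Matching: 2 rows

2 rows:
Eve, Research
Iris, Engineering


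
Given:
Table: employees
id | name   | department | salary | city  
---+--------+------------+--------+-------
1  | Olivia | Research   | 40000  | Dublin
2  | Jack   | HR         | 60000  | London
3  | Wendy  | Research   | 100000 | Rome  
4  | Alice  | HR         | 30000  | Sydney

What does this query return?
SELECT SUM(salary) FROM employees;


SUM(salary) = 40000 + 60000 + 100000 + 30000 = 230000

230000


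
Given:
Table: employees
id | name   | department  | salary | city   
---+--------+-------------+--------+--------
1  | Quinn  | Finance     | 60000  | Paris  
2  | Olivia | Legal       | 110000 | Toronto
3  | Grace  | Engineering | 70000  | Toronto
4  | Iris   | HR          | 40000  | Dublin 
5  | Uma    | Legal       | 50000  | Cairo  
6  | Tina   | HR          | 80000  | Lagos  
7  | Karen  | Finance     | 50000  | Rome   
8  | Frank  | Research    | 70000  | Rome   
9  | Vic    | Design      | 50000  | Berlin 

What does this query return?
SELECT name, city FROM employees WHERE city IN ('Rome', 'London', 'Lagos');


Filtering: city IN ('Rome', 'London', 'Lagos')
Matching: 3 rows

3 rows:
Tina, Lagos
Karen, Rome
Frank, Rome


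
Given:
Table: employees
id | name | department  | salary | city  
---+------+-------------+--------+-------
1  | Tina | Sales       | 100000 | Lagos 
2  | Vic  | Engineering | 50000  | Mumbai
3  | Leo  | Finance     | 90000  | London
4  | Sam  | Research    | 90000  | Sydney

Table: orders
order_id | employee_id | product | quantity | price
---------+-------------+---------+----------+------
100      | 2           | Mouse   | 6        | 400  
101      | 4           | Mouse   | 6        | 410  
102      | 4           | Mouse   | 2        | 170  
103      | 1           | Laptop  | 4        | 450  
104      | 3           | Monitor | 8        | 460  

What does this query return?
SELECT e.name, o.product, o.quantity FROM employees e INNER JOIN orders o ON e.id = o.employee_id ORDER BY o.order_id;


Joining employees.id = orders.employee_id:
  employee Vic (id=2) -> order Mouse
  employee Sam (id=4) -> order Mouse
  employee Sam (id=4) -> order Mouse
  employee Tina (id=1) -> order Laptop
  employee Leo (id=3) -> order Monitor


5 rows:
Vic, Mouse, 6
Sam, Mouse, 6
Sam, Mouse, 2
Tina, Laptop, 4
Leo, Monitor, 8


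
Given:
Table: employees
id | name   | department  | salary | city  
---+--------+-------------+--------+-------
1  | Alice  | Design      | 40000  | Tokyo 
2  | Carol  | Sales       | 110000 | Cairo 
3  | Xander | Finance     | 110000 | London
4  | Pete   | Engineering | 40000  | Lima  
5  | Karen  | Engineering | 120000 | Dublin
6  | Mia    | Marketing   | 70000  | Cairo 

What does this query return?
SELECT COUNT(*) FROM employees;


COUNT(*) counts all rows

6


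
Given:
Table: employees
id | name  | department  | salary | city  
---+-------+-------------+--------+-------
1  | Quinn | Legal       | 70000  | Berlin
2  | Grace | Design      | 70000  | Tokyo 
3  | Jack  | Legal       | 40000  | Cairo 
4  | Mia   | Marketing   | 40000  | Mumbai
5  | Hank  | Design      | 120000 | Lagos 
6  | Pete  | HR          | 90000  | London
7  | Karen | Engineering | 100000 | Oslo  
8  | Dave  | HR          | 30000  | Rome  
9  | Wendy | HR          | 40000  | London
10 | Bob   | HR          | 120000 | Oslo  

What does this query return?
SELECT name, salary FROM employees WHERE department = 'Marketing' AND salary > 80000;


Filtering: department = 'Marketing' AND salary > 80000
Matching: 0 rows

Empty result set (0 rows)


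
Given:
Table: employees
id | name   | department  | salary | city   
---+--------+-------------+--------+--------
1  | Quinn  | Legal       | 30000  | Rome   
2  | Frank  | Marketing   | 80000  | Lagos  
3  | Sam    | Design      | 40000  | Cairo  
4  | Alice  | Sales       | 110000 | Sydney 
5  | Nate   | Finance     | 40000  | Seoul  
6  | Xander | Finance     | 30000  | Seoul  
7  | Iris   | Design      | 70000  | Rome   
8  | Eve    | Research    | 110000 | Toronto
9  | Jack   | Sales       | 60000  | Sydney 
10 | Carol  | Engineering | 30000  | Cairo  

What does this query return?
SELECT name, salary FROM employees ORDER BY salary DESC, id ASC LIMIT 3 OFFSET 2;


Sort by salary DESC (id ASC tiebreak), then skip 2 and take 3
Rows 3 through 5

3 rows:
Frank, 80000
Iris, 70000
Jack, 60000


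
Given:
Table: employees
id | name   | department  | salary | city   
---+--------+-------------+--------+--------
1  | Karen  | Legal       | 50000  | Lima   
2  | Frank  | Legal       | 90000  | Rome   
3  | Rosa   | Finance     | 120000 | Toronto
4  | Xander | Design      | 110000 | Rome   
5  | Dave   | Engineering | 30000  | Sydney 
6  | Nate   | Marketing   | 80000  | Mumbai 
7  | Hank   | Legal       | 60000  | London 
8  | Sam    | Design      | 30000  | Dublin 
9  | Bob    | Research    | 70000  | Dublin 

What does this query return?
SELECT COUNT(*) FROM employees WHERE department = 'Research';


Counting rows where department = 'Research'
  Bob -> MATCH


1


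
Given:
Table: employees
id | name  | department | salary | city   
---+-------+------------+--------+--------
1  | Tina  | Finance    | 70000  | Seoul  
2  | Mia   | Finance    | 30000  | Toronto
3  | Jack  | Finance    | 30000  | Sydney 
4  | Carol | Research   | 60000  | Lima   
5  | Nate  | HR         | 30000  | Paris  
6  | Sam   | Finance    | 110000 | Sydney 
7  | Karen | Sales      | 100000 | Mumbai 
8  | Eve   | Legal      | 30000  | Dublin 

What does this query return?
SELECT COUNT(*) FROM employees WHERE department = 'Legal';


Counting rows where department = 'Legal'
  Eve -> MATCH


1


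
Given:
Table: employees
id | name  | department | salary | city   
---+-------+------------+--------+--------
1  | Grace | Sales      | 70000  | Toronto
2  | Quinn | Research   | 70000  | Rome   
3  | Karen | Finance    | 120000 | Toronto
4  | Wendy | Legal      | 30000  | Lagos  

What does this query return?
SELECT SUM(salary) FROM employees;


SUM(salary) = 70000 + 70000 + 120000 + 30000 = 290000

290000


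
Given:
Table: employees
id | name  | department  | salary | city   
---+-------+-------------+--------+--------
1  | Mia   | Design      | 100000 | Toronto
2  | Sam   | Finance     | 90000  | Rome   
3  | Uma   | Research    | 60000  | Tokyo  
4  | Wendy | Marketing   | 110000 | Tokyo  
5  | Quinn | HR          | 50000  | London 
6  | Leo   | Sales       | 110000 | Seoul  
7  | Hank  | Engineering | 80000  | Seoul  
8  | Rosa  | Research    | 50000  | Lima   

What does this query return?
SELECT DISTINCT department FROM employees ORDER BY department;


All 'department' values (row order): Design, Finance, Research, Marketing, HR, Sales, Engineering, Research
Removing duplicates leaves 7 unique value(s).

7 values:
Design
Engineering
Finance
HR
Marketing
Research
Sales


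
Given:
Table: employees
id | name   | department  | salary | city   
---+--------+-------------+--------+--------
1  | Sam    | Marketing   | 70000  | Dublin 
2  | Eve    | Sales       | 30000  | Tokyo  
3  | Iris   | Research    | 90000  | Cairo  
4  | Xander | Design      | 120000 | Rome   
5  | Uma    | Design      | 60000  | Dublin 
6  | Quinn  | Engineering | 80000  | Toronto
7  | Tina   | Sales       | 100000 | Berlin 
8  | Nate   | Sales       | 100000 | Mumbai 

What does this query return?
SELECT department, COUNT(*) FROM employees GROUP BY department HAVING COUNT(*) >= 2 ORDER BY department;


Groups with count >= 2:
  Design: 2 -> PASS
  Sales: 3 -> PASS
  Engineering: 1 -> filtered out
  Marketing: 1 -> filtered out
  Research: 1 -> filtered out


2 groups:
Design, 2
Sales, 3


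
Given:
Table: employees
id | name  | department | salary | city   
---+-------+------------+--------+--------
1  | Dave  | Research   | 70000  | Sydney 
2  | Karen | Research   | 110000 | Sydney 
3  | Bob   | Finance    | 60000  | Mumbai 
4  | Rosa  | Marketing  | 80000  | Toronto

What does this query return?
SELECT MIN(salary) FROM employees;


Salaries: 70000, 110000, 60000, 80000
MIN = 60000

60000


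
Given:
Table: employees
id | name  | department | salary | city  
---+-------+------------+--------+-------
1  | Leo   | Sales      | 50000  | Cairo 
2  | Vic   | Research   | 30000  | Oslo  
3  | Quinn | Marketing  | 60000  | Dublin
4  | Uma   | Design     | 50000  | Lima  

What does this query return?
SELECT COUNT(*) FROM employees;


COUNT(*) counts all rows

4


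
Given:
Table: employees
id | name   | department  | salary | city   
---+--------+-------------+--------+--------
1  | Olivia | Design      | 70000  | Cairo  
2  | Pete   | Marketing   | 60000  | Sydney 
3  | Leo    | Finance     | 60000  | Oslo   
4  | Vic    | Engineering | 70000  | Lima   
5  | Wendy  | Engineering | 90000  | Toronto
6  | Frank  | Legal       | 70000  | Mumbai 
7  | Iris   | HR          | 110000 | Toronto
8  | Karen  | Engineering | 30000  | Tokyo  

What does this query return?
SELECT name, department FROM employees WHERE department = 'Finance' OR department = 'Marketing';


Filtering: department = 'Finance' OR 'Marketing'
Matching: 2 rows

2 rows:
Pete, Marketing
Leo, Finance


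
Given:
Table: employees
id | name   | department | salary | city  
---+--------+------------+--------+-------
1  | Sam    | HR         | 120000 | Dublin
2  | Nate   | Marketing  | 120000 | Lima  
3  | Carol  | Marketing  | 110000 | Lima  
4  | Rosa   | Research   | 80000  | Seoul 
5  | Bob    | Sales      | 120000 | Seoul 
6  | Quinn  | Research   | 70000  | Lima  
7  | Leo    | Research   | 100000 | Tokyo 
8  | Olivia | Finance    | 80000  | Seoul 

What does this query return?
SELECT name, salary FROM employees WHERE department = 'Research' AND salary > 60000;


Filtering: department = 'Research' AND salary > 60000
Matching: 3 rows

3 rows:
Rosa, 80000
Quinn, 70000
Leo, 100000


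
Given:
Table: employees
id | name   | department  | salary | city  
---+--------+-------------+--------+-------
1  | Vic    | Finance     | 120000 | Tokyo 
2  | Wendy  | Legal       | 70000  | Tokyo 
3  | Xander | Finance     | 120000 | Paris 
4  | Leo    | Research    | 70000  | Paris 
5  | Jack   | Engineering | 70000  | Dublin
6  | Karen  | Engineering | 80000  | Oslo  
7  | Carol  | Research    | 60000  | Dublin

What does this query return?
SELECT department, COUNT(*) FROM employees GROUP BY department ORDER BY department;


Assigning each row to its department group:
  Vic -> Finance
  Wendy -> Legal
  Xander -> Finance
  Leo -> Research
  Jack -> Engineering
  Karen -> Engineering
  Carol -> Research


4 groups:
Engineering, 2
Finance, 2
Legal, 1
Research, 2


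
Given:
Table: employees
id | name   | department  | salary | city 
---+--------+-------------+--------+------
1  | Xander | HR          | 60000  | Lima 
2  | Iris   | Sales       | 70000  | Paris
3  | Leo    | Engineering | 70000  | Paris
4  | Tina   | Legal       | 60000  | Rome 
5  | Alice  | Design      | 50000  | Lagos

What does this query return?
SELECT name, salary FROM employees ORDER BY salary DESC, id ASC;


Sorting by salary DESC, then id ASC for ties

5 rows:
Iris, 70000
Leo, 70000
Xander, 60000
Tina, 60000
Alice, 50000


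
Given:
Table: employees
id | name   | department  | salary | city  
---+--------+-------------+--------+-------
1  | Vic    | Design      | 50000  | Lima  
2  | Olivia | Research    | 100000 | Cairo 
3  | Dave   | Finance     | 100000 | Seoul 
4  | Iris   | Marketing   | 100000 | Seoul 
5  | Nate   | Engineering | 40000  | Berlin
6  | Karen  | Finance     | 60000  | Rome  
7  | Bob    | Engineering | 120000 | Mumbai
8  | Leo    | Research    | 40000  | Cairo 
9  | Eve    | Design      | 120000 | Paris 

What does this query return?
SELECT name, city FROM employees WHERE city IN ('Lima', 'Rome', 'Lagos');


Filtering: city IN ('Lima', 'Rome', 'Lagos')
Matching: 2 rows

2 rows:
Vic, Lima
Karen, Rome


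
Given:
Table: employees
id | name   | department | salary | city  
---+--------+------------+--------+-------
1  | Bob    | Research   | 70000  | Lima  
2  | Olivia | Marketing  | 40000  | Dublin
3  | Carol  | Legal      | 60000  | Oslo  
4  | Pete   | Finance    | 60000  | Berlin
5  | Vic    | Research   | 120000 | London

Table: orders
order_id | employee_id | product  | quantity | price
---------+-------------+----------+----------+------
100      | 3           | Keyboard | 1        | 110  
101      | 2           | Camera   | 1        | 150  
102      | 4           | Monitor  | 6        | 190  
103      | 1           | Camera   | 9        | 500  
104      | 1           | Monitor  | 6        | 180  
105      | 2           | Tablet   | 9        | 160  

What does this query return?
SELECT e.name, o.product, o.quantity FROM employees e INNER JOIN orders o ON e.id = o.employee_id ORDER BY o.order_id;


Joining employees.id = orders.employee_id:
  employee Carol (id=3) -> order Keyboard
  employee Olivia (id=2) -> order Camera
  employee Pete (id=4) -> order Monitor
  employee Bob (id=1) -> order Camera
  employee Bob (id=1) -> order Monitor
  employee Olivia (id=2) -> order Tablet


6 rows:
Carol, Keyboard, 1
Olivia, Camera, 1
Pete, Monitor, 6
Bob, Camera, 9
Bob, Monitor, 6
Olivia, Tablet, 9


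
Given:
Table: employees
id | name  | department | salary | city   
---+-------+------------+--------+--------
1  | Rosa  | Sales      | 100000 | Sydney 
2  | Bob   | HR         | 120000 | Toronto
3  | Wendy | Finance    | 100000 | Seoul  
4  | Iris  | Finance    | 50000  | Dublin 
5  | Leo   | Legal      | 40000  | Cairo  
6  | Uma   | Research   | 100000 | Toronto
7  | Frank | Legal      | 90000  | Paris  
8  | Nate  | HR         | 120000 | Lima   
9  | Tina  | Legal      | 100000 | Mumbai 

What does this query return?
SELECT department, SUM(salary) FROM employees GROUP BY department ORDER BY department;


Summing salary within each department:
  Finance: 100000 + 50000 = 150000
  HR: 120000 + 120000 = 240000
  Legal: 40000 + 90000 + 100000 = 230000
  Research: 100000 = 100000
  Sales: 100000 = 100000


5 groups:
Finance, 150000
HR, 240000
Legal, 230000
Research, 100000
Sales, 100000


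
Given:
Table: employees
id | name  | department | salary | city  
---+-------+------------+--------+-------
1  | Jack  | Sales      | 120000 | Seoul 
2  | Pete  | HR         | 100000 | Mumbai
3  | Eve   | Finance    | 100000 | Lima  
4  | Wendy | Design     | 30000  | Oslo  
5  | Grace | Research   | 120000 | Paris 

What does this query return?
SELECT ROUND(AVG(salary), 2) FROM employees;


SUM(salary) = 470000
COUNT = 5
ROUND(AVG, 2) = ROUND(470000 / 5, 2) = 94000.0

94000.0


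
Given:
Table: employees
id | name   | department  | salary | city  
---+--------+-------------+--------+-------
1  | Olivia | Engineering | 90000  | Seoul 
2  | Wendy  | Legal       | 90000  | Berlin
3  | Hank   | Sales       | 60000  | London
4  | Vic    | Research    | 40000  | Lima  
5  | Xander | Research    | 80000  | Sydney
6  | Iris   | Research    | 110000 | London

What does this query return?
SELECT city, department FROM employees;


Projecting columns: city, department

6 rows:
Seoul, Engineering
Berlin, Legal
London, Sales
Lima, Research
Sydney, Research
London, Research


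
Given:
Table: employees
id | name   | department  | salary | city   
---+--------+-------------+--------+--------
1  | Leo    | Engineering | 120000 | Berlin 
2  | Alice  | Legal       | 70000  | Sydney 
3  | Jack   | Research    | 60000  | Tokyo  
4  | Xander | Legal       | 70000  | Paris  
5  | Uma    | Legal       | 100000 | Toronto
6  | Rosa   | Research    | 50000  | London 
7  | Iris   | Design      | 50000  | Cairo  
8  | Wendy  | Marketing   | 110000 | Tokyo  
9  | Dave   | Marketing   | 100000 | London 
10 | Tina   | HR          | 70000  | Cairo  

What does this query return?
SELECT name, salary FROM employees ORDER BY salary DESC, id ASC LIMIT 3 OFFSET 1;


Sort by salary DESC (id ASC tiebreak), then skip 1 and take 3
Rows 2 through 4

3 rows:
Wendy, 110000
Uma, 100000
Dave, 100000


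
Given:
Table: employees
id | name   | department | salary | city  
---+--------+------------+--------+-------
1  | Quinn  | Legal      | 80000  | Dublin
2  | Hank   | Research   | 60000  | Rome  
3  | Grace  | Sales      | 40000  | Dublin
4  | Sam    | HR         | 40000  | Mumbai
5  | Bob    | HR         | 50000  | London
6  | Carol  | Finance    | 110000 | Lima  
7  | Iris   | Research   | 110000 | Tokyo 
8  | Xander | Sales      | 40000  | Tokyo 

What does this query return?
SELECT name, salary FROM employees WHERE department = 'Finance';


Filtering: department = 'Finance'
Matching rows: 1

1 rows:
Carol, 110000


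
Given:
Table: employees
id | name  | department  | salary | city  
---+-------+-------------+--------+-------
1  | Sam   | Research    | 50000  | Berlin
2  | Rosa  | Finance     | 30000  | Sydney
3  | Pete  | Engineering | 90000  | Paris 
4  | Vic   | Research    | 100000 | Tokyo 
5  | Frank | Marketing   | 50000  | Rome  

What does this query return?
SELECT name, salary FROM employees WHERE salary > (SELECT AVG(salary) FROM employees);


Subquery: AVG(salary) = 64000.0
Filtering: salary > 64000.0
  Pete (90000) -> MATCH
  Vic (100000) -> MATCH


2 rows:
Pete, 90000
Vic, 100000


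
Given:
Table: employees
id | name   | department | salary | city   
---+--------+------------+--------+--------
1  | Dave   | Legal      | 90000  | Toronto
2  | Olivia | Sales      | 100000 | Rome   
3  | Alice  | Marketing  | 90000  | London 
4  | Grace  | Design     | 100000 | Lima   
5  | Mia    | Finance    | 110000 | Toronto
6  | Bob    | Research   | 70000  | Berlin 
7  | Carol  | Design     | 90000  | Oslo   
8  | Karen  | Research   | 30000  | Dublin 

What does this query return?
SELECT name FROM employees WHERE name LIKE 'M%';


LIKE 'M%' matches names starting with 'M'
Matching: 1

1 rows:
Mia


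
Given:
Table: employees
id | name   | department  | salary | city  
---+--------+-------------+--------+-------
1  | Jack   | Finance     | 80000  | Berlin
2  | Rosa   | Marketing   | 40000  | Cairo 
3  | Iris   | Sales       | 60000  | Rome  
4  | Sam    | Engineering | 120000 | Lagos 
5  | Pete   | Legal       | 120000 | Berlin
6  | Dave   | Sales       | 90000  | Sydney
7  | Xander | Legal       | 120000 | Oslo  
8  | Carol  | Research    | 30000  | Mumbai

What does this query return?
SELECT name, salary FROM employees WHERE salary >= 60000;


Filtering: salary >= 60000
Matching: 6 rows

6 rows:
Jack, 80000
Iris, 60000
Sam, 120000
Pete, 120000
Dave, 90000
Xander, 120000


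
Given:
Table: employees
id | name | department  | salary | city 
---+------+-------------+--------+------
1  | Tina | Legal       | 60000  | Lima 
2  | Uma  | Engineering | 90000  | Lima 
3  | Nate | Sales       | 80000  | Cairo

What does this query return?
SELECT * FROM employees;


SELECT * returns all 3 rows with all columns

3 rows:
1, Tina, Legal, 60000, Lima
2, Uma, Engineering, 90000, Lima
3, Nate, Sales, 80000, Cairo


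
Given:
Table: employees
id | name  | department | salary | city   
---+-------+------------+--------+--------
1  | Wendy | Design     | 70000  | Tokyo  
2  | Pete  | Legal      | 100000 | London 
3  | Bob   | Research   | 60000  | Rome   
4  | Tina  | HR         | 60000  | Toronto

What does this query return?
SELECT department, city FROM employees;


Projecting columns: department, city

4 rows:
Design, Tokyo
Legal, London
Research, Rome
HR, Toronto


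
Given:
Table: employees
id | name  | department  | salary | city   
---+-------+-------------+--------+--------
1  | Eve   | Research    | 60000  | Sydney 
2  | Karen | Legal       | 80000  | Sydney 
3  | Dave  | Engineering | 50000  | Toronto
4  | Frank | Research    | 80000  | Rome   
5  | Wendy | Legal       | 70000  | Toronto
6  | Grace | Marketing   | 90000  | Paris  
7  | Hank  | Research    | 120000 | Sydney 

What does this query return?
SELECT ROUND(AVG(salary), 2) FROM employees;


SUM(salary) = 550000
COUNT = 7
ROUND(AVG, 2) = ROUND(550000 / 7, 2) = 78571.43

78571.43


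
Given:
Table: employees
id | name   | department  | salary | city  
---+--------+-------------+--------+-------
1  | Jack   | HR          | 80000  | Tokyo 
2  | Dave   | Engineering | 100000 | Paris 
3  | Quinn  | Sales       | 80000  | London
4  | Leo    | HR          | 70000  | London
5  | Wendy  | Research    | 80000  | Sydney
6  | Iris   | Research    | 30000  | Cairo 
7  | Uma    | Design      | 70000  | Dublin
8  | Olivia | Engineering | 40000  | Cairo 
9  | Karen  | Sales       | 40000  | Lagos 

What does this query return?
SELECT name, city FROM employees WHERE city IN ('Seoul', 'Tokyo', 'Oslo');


Filtering: city IN ('Seoul', 'Tokyo', 'Oslo')
Matching: 1 rows

1 rows:
Jack, Tokyo


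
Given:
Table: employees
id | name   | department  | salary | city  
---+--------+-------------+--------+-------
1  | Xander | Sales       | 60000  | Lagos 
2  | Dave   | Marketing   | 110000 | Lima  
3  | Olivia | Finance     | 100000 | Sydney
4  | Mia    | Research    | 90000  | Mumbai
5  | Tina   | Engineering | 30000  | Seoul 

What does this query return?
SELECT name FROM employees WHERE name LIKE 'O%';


LIKE 'O%' matches names starting with 'O'
Matching: 1

1 rows:
Olivia


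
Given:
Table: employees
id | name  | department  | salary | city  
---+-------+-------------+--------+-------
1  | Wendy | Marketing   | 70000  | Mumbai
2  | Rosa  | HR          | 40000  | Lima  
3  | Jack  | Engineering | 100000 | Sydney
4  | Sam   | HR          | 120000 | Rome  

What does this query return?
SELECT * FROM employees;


SELECT * returns all 4 rows with all columns

4 rows:
1, Wendy, Marketing, 70000, Mumbai
2, Rosa, HR, 40000, Lima
3, Jack, Engineering, 100000, Sydney
4, Sam, HR, 120000, Rome


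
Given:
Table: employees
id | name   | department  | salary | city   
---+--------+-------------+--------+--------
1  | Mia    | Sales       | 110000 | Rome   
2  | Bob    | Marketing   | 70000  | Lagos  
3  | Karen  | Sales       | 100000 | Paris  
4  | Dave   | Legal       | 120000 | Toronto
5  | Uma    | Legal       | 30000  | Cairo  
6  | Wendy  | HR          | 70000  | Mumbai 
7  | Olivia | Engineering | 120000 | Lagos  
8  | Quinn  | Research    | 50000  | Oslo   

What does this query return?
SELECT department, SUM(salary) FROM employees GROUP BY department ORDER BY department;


Summing salary within each department:
  Engineering: 120000 = 120000
  HR: 70000 = 70000
  Legal: 120000 + 30000 = 150000
  Marketing: 70000 = 70000
  Research: 50000 = 50000
  Sales: 110000 + 100000 = 210000


6 groups:
Engineering, 120000
HR, 70000
Legal, 150000
Marketing, 70000
Research, 50000
Sales, 210000


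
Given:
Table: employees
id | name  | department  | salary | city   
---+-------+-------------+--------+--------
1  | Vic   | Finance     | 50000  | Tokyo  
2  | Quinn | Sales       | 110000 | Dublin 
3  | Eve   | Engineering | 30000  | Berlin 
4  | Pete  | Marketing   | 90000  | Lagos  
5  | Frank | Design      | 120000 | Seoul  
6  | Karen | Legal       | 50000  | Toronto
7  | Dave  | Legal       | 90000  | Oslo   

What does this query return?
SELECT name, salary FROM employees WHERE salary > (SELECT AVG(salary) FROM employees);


Subquery: AVG(salary) = 77142.86
Filtering: salary > 77142.86
  Quinn (110000) -> MATCH
  Pete (90000) -> MATCH
  Frank (120000) -> MATCH
  Dave (90000) -> MATCH


4 rows:
Quinn, 110000
Pete, 90000
Frank, 120000
Dave, 90000


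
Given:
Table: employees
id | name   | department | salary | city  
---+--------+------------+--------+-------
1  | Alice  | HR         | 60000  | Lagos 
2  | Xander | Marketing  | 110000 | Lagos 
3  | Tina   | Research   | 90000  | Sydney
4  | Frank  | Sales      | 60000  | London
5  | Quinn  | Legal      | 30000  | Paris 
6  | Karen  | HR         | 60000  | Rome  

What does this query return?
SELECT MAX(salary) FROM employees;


Salaries: 60000, 110000, 90000, 60000, 30000, 60000
MAX = 110000

110000


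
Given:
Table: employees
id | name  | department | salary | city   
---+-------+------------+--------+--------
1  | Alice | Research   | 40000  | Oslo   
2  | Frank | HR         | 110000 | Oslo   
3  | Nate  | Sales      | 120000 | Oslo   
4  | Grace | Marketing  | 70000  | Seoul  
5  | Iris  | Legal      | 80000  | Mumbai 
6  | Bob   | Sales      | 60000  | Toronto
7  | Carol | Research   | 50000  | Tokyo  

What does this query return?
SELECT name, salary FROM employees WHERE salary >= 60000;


Filtering: salary >= 60000
Matching: 5 rows

5 rows:
Frank, 110000
Nate, 120000
Grace, 70000
Iris, 80000
Bob, 60000


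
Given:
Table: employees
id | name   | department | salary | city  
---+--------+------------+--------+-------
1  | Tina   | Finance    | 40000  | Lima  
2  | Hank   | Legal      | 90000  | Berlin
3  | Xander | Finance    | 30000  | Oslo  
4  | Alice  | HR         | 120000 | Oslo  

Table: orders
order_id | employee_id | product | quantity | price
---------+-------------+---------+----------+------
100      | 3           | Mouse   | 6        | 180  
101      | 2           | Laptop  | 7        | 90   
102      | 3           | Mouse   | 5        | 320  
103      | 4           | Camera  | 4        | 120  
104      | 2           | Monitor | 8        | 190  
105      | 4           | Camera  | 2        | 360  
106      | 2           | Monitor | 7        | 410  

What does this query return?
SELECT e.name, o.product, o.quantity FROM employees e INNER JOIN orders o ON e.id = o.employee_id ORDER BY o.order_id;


Joining employees.id = orders.employee_id:
  employee Xander (id=3) -> order Mouse
  employee Hank (id=2) -> order Laptop
  employee Xander (id=3) -> order Mouse
  employee Alice (id=4) -> order Camera
  employee Hank (id=2) -> order Monitor
  employee Alice (id=4) -> order Camera
  employee Hank (id=2) -> order Monitor


7 rows:
Xander, Mouse, 6
Hank, Laptop, 7
Xander, Mouse, 5
Alice, Camera, 4
Hank, Monitor, 8
Alice, Camera, 2
Hank, Monitor, 7


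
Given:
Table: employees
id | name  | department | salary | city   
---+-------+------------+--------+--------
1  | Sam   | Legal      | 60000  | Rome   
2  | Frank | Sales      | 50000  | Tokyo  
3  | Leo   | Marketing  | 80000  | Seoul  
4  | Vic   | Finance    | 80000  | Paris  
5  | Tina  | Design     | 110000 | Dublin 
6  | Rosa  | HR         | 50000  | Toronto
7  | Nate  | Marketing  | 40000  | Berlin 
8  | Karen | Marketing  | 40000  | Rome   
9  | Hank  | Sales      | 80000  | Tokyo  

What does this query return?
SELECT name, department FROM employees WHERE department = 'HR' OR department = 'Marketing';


Filtering: department = 'HR' OR 'Marketing'
Matching: 4 rows

4 rows:
Leo, Marketing
Rosa, HR
Nate, Marketing
Karen, Marketing


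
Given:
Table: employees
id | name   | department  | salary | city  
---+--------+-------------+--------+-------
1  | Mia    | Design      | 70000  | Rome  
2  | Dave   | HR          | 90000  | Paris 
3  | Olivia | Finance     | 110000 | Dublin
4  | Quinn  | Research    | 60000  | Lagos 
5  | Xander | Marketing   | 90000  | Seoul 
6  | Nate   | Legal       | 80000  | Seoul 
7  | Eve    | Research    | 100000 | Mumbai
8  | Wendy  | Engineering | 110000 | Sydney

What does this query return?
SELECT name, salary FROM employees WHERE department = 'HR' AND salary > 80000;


Filtering: department = 'HR' AND salary > 80000
Matching: 1 rows

1 rows:
Dave, 90000


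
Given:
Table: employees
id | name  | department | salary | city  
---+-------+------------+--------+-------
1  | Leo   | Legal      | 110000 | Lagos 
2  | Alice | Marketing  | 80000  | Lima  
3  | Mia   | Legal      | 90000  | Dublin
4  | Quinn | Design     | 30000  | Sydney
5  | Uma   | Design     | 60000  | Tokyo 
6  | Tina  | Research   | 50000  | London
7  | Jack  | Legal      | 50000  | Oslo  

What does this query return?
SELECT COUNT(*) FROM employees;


COUNT(*) counts all rows

7


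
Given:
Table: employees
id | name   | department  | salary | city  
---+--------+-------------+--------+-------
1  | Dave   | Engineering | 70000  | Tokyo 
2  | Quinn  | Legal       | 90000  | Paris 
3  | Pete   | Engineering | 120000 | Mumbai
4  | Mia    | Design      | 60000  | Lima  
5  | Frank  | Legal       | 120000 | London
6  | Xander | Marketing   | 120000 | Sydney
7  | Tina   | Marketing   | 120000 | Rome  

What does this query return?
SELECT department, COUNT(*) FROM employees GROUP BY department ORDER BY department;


Assigning each row to its department group:
  Dave -> Engineering
  Quinn -> Legal
  Pete -> Engineering
  Mia -> Design
  Frank -> Legal
  Xander -> Marketing
  Tina -> Marketing


4 groups:
Design, 1
Engineering, 2
Legal, 2
Marketing, 2
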